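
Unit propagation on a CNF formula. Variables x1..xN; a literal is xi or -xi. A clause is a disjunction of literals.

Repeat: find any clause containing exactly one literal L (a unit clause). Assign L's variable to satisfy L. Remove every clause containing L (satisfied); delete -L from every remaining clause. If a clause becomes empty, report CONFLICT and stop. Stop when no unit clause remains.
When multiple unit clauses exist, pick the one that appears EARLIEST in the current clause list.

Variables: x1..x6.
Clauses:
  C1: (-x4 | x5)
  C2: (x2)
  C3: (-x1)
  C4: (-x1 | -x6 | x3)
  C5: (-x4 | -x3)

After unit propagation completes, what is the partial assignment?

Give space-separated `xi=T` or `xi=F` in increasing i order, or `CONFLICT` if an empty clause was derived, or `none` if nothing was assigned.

Answer: x1=F x2=T

Derivation:
unit clause [2] forces x2=T; simplify:
  satisfied 1 clause(s); 4 remain; assigned so far: [2]
unit clause [-1] forces x1=F; simplify:
  satisfied 2 clause(s); 2 remain; assigned so far: [1, 2]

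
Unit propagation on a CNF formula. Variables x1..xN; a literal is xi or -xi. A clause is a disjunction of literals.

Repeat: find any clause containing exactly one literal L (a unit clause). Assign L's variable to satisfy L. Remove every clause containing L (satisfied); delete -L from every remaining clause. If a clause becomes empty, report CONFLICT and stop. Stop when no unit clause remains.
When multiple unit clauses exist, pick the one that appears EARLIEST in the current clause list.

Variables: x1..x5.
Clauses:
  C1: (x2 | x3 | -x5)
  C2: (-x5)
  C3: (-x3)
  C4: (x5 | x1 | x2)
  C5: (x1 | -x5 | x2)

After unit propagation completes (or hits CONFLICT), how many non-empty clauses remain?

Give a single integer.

unit clause [-5] forces x5=F; simplify:
  drop 5 from [5, 1, 2] -> [1, 2]
  satisfied 3 clause(s); 2 remain; assigned so far: [5]
unit clause [-3] forces x3=F; simplify:
  satisfied 1 clause(s); 1 remain; assigned so far: [3, 5]

Answer: 1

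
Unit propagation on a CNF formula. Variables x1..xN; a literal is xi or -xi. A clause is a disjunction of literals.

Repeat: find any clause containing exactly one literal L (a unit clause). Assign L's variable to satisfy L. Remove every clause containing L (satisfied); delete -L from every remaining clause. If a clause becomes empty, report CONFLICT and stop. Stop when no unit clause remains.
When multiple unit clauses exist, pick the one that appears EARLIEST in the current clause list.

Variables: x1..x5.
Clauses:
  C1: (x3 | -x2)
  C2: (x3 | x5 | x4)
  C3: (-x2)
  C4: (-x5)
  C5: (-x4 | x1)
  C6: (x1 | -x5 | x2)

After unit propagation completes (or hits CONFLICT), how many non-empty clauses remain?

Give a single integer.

Answer: 2

Derivation:
unit clause [-2] forces x2=F; simplify:
  drop 2 from [1, -5, 2] -> [1, -5]
  satisfied 2 clause(s); 4 remain; assigned so far: [2]
unit clause [-5] forces x5=F; simplify:
  drop 5 from [3, 5, 4] -> [3, 4]
  satisfied 2 clause(s); 2 remain; assigned so far: [2, 5]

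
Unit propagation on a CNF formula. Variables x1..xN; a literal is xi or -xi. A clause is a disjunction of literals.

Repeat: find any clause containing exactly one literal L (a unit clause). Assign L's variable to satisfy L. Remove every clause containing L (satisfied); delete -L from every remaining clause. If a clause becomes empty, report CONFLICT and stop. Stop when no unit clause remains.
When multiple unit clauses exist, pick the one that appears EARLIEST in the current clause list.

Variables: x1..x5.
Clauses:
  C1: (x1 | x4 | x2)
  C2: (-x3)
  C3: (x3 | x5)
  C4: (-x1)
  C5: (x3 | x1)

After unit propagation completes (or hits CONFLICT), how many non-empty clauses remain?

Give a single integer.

unit clause [-3] forces x3=F; simplify:
  drop 3 from [3, 5] -> [5]
  drop 3 from [3, 1] -> [1]
  satisfied 1 clause(s); 4 remain; assigned so far: [3]
unit clause [5] forces x5=T; simplify:
  satisfied 1 clause(s); 3 remain; assigned so far: [3, 5]
unit clause [-1] forces x1=F; simplify:
  drop 1 from [1, 4, 2] -> [4, 2]
  drop 1 from [1] -> [] (empty!)
  satisfied 1 clause(s); 2 remain; assigned so far: [1, 3, 5]
CONFLICT (empty clause)

Answer: 1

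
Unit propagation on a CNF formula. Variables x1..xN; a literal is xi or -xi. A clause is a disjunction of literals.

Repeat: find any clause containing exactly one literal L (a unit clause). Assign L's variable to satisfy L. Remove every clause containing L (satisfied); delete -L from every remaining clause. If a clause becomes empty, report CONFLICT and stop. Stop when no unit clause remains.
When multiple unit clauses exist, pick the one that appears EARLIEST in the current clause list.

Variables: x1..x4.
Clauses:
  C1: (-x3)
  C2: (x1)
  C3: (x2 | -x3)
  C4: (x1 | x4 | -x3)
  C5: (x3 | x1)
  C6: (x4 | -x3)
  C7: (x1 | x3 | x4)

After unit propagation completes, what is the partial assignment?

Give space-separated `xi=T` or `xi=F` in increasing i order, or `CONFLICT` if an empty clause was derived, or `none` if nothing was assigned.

unit clause [-3] forces x3=F; simplify:
  drop 3 from [3, 1] -> [1]
  drop 3 from [1, 3, 4] -> [1, 4]
  satisfied 4 clause(s); 3 remain; assigned so far: [3]
unit clause [1] forces x1=T; simplify:
  satisfied 3 clause(s); 0 remain; assigned so far: [1, 3]

Answer: x1=T x3=F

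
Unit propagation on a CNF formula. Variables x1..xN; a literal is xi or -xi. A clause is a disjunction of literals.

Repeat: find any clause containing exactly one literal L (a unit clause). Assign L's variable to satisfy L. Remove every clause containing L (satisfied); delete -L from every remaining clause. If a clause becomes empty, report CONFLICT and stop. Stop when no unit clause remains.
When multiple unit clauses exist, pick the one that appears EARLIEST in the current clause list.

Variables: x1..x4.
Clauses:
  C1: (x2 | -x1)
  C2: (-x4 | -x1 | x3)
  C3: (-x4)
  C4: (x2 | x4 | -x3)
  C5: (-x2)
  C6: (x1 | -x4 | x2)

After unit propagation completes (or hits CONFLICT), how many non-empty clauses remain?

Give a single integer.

unit clause [-4] forces x4=F; simplify:
  drop 4 from [2, 4, -3] -> [2, -3]
  satisfied 3 clause(s); 3 remain; assigned so far: [4]
unit clause [-2] forces x2=F; simplify:
  drop 2 from [2, -1] -> [-1]
  drop 2 from [2, -3] -> [-3]
  satisfied 1 clause(s); 2 remain; assigned so far: [2, 4]
unit clause [-1] forces x1=F; simplify:
  satisfied 1 clause(s); 1 remain; assigned so far: [1, 2, 4]
unit clause [-3] forces x3=F; simplify:
  satisfied 1 clause(s); 0 remain; assigned so far: [1, 2, 3, 4]

Answer: 0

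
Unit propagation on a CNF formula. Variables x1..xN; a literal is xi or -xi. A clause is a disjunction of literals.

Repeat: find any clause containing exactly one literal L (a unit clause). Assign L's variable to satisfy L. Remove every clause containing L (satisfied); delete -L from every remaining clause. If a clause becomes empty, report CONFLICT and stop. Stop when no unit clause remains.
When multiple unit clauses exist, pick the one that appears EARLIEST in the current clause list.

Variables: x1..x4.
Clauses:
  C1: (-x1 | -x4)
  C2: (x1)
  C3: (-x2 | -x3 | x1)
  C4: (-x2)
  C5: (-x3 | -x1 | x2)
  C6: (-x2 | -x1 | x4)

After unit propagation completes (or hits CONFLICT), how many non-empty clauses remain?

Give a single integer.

unit clause [1] forces x1=T; simplify:
  drop -1 from [-1, -4] -> [-4]
  drop -1 from [-3, -1, 2] -> [-3, 2]
  drop -1 from [-2, -1, 4] -> [-2, 4]
  satisfied 2 clause(s); 4 remain; assigned so far: [1]
unit clause [-4] forces x4=F; simplify:
  drop 4 from [-2, 4] -> [-2]
  satisfied 1 clause(s); 3 remain; assigned so far: [1, 4]
unit clause [-2] forces x2=F; simplify:
  drop 2 from [-3, 2] -> [-3]
  satisfied 2 clause(s); 1 remain; assigned so far: [1, 2, 4]
unit clause [-3] forces x3=F; simplify:
  satisfied 1 clause(s); 0 remain; assigned so far: [1, 2, 3, 4]

Answer: 0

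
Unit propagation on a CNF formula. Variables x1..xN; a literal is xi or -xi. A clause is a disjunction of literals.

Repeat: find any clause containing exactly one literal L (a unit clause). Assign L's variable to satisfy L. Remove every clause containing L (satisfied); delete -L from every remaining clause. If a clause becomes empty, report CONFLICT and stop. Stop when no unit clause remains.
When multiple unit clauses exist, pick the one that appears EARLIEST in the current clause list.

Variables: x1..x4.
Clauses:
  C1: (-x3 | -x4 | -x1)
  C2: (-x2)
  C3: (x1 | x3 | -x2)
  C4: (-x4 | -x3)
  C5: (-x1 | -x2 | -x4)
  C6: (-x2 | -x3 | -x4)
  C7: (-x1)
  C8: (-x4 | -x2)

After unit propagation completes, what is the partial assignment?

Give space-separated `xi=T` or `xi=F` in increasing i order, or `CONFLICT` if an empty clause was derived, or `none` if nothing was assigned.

Answer: x1=F x2=F

Derivation:
unit clause [-2] forces x2=F; simplify:
  satisfied 5 clause(s); 3 remain; assigned so far: [2]
unit clause [-1] forces x1=F; simplify:
  satisfied 2 clause(s); 1 remain; assigned so far: [1, 2]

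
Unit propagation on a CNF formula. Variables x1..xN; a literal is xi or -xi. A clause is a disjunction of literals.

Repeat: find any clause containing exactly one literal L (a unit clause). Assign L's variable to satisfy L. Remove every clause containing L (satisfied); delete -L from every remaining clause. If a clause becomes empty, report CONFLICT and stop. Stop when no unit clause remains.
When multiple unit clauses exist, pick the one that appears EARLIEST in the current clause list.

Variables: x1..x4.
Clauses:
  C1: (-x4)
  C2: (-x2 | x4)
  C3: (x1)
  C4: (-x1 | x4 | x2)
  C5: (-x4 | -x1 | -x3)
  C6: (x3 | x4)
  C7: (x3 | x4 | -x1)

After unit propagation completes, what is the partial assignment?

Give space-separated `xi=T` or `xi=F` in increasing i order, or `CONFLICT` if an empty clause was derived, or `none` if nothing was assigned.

Answer: CONFLICT

Derivation:
unit clause [-4] forces x4=F; simplify:
  drop 4 from [-2, 4] -> [-2]
  drop 4 from [-1, 4, 2] -> [-1, 2]
  drop 4 from [3, 4] -> [3]
  drop 4 from [3, 4, -1] -> [3, -1]
  satisfied 2 clause(s); 5 remain; assigned so far: [4]
unit clause [-2] forces x2=F; simplify:
  drop 2 from [-1, 2] -> [-1]
  satisfied 1 clause(s); 4 remain; assigned so far: [2, 4]
unit clause [1] forces x1=T; simplify:
  drop -1 from [-1] -> [] (empty!)
  drop -1 from [3, -1] -> [3]
  satisfied 1 clause(s); 3 remain; assigned so far: [1, 2, 4]
CONFLICT (empty clause)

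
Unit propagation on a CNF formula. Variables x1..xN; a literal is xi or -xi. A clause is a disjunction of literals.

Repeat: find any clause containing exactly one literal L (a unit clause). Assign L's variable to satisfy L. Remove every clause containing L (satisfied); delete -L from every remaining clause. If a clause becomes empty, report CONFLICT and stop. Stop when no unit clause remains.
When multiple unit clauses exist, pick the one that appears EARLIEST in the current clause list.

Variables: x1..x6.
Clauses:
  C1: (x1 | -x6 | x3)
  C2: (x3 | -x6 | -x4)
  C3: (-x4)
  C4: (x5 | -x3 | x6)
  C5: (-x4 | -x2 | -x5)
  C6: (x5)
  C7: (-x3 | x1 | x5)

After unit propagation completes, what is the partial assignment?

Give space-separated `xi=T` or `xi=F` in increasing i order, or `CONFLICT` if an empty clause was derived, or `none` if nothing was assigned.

Answer: x4=F x5=T

Derivation:
unit clause [-4] forces x4=F; simplify:
  satisfied 3 clause(s); 4 remain; assigned so far: [4]
unit clause [5] forces x5=T; simplify:
  satisfied 3 clause(s); 1 remain; assigned so far: [4, 5]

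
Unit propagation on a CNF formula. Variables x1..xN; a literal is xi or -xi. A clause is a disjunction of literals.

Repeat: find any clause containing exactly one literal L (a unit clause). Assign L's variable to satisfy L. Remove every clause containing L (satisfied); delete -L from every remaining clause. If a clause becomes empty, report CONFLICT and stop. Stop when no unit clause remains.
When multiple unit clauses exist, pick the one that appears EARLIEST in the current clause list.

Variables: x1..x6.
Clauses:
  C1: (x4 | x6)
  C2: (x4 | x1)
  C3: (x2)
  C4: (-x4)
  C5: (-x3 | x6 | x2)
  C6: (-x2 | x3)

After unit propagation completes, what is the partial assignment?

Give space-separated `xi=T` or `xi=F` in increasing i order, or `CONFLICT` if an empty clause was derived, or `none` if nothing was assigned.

Answer: x1=T x2=T x3=T x4=F x6=T

Derivation:
unit clause [2] forces x2=T; simplify:
  drop -2 from [-2, 3] -> [3]
  satisfied 2 clause(s); 4 remain; assigned so far: [2]
unit clause [-4] forces x4=F; simplify:
  drop 4 from [4, 6] -> [6]
  drop 4 from [4, 1] -> [1]
  satisfied 1 clause(s); 3 remain; assigned so far: [2, 4]
unit clause [6] forces x6=T; simplify:
  satisfied 1 clause(s); 2 remain; assigned so far: [2, 4, 6]
unit clause [1] forces x1=T; simplify:
  satisfied 1 clause(s); 1 remain; assigned so far: [1, 2, 4, 6]
unit clause [3] forces x3=T; simplify:
  satisfied 1 clause(s); 0 remain; assigned so far: [1, 2, 3, 4, 6]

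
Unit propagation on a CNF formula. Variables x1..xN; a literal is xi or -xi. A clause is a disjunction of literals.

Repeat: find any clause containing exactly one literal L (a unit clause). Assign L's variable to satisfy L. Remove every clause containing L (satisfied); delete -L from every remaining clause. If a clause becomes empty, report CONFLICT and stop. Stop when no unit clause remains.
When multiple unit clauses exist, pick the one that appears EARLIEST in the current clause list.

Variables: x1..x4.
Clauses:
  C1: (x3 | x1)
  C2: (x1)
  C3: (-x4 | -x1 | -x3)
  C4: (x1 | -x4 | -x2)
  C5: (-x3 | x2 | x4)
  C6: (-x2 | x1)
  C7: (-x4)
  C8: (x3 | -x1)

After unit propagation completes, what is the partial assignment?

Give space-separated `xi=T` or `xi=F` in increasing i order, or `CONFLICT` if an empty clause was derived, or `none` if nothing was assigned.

Answer: x1=T x2=T x3=T x4=F

Derivation:
unit clause [1] forces x1=T; simplify:
  drop -1 from [-4, -1, -3] -> [-4, -3]
  drop -1 from [3, -1] -> [3]
  satisfied 4 clause(s); 4 remain; assigned so far: [1]
unit clause [-4] forces x4=F; simplify:
  drop 4 from [-3, 2, 4] -> [-3, 2]
  satisfied 2 clause(s); 2 remain; assigned so far: [1, 4]
unit clause [3] forces x3=T; simplify:
  drop -3 from [-3, 2] -> [2]
  satisfied 1 clause(s); 1 remain; assigned so far: [1, 3, 4]
unit clause [2] forces x2=T; simplify:
  satisfied 1 clause(s); 0 remain; assigned so far: [1, 2, 3, 4]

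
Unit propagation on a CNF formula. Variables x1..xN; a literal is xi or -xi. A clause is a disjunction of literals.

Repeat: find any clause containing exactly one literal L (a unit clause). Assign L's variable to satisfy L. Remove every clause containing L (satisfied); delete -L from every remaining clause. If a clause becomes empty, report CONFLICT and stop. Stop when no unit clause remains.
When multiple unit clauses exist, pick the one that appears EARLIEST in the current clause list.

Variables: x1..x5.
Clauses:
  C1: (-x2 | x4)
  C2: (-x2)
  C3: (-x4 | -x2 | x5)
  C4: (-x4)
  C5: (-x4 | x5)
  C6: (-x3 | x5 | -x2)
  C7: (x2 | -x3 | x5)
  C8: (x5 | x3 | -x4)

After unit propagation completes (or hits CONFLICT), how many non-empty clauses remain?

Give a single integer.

unit clause [-2] forces x2=F; simplify:
  drop 2 from [2, -3, 5] -> [-3, 5]
  satisfied 4 clause(s); 4 remain; assigned so far: [2]
unit clause [-4] forces x4=F; simplify:
  satisfied 3 clause(s); 1 remain; assigned so far: [2, 4]

Answer: 1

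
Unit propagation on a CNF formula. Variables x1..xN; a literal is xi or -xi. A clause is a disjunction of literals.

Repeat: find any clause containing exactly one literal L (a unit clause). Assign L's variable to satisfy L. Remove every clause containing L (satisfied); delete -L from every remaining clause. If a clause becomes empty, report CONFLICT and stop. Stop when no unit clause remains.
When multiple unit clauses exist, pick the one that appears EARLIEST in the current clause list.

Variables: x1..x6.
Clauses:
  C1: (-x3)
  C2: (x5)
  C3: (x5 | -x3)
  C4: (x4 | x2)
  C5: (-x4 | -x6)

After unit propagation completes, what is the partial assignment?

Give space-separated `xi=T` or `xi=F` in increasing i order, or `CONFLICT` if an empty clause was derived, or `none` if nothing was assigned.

Answer: x3=F x5=T

Derivation:
unit clause [-3] forces x3=F; simplify:
  satisfied 2 clause(s); 3 remain; assigned so far: [3]
unit clause [5] forces x5=T; simplify:
  satisfied 1 clause(s); 2 remain; assigned so far: [3, 5]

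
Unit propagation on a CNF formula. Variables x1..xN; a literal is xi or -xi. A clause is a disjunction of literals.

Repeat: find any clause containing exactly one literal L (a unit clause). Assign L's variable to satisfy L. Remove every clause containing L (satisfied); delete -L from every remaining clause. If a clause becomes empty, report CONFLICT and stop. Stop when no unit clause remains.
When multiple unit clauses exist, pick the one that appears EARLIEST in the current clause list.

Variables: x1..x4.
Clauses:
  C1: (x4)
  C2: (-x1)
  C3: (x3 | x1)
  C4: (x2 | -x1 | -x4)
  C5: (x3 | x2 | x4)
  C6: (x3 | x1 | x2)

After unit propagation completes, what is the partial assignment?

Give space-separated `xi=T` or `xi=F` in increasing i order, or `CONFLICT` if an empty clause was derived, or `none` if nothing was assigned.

Answer: x1=F x3=T x4=T

Derivation:
unit clause [4] forces x4=T; simplify:
  drop -4 from [2, -1, -4] -> [2, -1]
  satisfied 2 clause(s); 4 remain; assigned so far: [4]
unit clause [-1] forces x1=F; simplify:
  drop 1 from [3, 1] -> [3]
  drop 1 from [3, 1, 2] -> [3, 2]
  satisfied 2 clause(s); 2 remain; assigned so far: [1, 4]
unit clause [3] forces x3=T; simplify:
  satisfied 2 clause(s); 0 remain; assigned so far: [1, 3, 4]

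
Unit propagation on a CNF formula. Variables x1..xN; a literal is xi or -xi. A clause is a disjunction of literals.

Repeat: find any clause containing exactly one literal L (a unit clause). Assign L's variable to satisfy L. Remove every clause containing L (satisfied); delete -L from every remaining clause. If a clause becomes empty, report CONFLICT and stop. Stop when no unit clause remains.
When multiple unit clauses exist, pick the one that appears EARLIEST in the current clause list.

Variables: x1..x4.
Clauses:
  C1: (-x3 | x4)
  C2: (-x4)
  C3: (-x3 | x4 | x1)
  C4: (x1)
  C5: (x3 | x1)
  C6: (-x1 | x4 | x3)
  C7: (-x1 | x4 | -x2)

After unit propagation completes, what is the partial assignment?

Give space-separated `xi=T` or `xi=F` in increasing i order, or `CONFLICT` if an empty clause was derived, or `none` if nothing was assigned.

Answer: CONFLICT

Derivation:
unit clause [-4] forces x4=F; simplify:
  drop 4 from [-3, 4] -> [-3]
  drop 4 from [-3, 4, 1] -> [-3, 1]
  drop 4 from [-1, 4, 3] -> [-1, 3]
  drop 4 from [-1, 4, -2] -> [-1, -2]
  satisfied 1 clause(s); 6 remain; assigned so far: [4]
unit clause [-3] forces x3=F; simplify:
  drop 3 from [3, 1] -> [1]
  drop 3 from [-1, 3] -> [-1]
  satisfied 2 clause(s); 4 remain; assigned so far: [3, 4]
unit clause [1] forces x1=T; simplify:
  drop -1 from [-1] -> [] (empty!)
  drop -1 from [-1, -2] -> [-2]
  satisfied 2 clause(s); 2 remain; assigned so far: [1, 3, 4]
CONFLICT (empty clause)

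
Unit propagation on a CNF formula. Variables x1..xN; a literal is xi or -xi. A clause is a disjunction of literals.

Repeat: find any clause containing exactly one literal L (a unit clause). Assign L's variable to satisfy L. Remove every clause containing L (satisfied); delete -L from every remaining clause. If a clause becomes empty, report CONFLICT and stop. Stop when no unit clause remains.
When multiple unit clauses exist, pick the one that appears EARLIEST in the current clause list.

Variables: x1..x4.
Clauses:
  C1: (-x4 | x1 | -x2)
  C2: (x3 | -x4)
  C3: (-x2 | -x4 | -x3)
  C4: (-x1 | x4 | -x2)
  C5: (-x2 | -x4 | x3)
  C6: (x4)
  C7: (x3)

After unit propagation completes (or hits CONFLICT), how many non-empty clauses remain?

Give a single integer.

Answer: 0

Derivation:
unit clause [4] forces x4=T; simplify:
  drop -4 from [-4, 1, -2] -> [1, -2]
  drop -4 from [3, -4] -> [3]
  drop -4 from [-2, -4, -3] -> [-2, -3]
  drop -4 from [-2, -4, 3] -> [-2, 3]
  satisfied 2 clause(s); 5 remain; assigned so far: [4]
unit clause [3] forces x3=T; simplify:
  drop -3 from [-2, -3] -> [-2]
  satisfied 3 clause(s); 2 remain; assigned so far: [3, 4]
unit clause [-2] forces x2=F; simplify:
  satisfied 2 clause(s); 0 remain; assigned so far: [2, 3, 4]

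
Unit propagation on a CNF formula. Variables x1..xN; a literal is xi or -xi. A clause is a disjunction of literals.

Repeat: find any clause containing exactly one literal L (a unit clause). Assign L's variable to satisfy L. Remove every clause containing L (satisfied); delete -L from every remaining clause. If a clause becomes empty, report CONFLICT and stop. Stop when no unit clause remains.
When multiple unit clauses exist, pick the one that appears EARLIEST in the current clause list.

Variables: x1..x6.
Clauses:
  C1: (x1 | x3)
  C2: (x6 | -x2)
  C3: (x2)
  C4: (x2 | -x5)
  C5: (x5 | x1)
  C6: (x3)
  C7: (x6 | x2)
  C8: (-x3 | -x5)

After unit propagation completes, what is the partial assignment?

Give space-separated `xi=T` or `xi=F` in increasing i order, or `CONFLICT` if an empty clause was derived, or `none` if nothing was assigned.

Answer: x1=T x2=T x3=T x5=F x6=T

Derivation:
unit clause [2] forces x2=T; simplify:
  drop -2 from [6, -2] -> [6]
  satisfied 3 clause(s); 5 remain; assigned so far: [2]
unit clause [6] forces x6=T; simplify:
  satisfied 1 clause(s); 4 remain; assigned so far: [2, 6]
unit clause [3] forces x3=T; simplify:
  drop -3 from [-3, -5] -> [-5]
  satisfied 2 clause(s); 2 remain; assigned so far: [2, 3, 6]
unit clause [-5] forces x5=F; simplify:
  drop 5 from [5, 1] -> [1]
  satisfied 1 clause(s); 1 remain; assigned so far: [2, 3, 5, 6]
unit clause [1] forces x1=T; simplify:
  satisfied 1 clause(s); 0 remain; assigned so far: [1, 2, 3, 5, 6]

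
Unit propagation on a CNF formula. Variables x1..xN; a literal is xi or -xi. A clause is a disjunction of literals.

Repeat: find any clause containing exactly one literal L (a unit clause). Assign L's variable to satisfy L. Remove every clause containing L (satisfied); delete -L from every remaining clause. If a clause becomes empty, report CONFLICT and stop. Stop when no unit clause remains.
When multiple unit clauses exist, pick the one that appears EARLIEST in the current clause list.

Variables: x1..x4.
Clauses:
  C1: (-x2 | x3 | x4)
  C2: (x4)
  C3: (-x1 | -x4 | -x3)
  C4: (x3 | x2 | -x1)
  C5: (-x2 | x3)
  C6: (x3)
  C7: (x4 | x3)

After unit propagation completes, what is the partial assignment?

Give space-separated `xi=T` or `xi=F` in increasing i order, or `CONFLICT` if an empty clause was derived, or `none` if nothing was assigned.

unit clause [4] forces x4=T; simplify:
  drop -4 from [-1, -4, -3] -> [-1, -3]
  satisfied 3 clause(s); 4 remain; assigned so far: [4]
unit clause [3] forces x3=T; simplify:
  drop -3 from [-1, -3] -> [-1]
  satisfied 3 clause(s); 1 remain; assigned so far: [3, 4]
unit clause [-1] forces x1=F; simplify:
  satisfied 1 clause(s); 0 remain; assigned so far: [1, 3, 4]

Answer: x1=F x3=T x4=T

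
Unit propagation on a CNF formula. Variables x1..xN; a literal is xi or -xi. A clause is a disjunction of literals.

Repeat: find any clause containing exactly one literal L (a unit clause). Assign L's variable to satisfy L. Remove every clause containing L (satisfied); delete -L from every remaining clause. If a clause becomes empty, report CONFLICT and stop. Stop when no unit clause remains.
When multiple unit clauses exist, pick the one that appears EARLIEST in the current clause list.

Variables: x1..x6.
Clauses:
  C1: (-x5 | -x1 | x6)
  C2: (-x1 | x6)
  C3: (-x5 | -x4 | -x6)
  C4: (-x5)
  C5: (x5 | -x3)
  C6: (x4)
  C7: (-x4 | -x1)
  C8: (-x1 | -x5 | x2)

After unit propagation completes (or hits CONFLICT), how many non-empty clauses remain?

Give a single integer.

unit clause [-5] forces x5=F; simplify:
  drop 5 from [5, -3] -> [-3]
  satisfied 4 clause(s); 4 remain; assigned so far: [5]
unit clause [-3] forces x3=F; simplify:
  satisfied 1 clause(s); 3 remain; assigned so far: [3, 5]
unit clause [4] forces x4=T; simplify:
  drop -4 from [-4, -1] -> [-1]
  satisfied 1 clause(s); 2 remain; assigned so far: [3, 4, 5]
unit clause [-1] forces x1=F; simplify:
  satisfied 2 clause(s); 0 remain; assigned so far: [1, 3, 4, 5]

Answer: 0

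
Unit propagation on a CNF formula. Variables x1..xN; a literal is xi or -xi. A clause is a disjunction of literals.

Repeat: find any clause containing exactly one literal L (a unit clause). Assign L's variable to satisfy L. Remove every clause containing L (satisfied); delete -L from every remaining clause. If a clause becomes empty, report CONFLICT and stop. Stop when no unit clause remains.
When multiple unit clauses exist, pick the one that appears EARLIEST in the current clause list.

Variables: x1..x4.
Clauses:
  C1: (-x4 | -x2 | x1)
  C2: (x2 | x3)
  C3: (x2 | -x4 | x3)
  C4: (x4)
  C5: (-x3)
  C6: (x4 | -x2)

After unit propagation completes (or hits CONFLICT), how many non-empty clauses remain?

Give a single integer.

unit clause [4] forces x4=T; simplify:
  drop -4 from [-4, -2, 1] -> [-2, 1]
  drop -4 from [2, -4, 3] -> [2, 3]
  satisfied 2 clause(s); 4 remain; assigned so far: [4]
unit clause [-3] forces x3=F; simplify:
  drop 3 from [2, 3] -> [2]
  drop 3 from [2, 3] -> [2]
  satisfied 1 clause(s); 3 remain; assigned so far: [3, 4]
unit clause [2] forces x2=T; simplify:
  drop -2 from [-2, 1] -> [1]
  satisfied 2 clause(s); 1 remain; assigned so far: [2, 3, 4]
unit clause [1] forces x1=T; simplify:
  satisfied 1 clause(s); 0 remain; assigned so far: [1, 2, 3, 4]

Answer: 0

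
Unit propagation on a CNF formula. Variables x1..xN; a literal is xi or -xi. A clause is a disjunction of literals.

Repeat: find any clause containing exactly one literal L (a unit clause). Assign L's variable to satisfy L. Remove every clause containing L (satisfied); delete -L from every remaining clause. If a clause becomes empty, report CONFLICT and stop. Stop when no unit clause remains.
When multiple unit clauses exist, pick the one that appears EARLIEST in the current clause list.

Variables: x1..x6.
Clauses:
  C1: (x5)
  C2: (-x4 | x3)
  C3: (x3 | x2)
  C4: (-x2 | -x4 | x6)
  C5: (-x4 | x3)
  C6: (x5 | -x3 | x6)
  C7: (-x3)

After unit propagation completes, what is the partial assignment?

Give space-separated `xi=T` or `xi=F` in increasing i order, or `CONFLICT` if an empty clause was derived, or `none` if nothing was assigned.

unit clause [5] forces x5=T; simplify:
  satisfied 2 clause(s); 5 remain; assigned so far: [5]
unit clause [-3] forces x3=F; simplify:
  drop 3 from [-4, 3] -> [-4]
  drop 3 from [3, 2] -> [2]
  drop 3 from [-4, 3] -> [-4]
  satisfied 1 clause(s); 4 remain; assigned so far: [3, 5]
unit clause [-4] forces x4=F; simplify:
  satisfied 3 clause(s); 1 remain; assigned so far: [3, 4, 5]
unit clause [2] forces x2=T; simplify:
  satisfied 1 clause(s); 0 remain; assigned so far: [2, 3, 4, 5]

Answer: x2=T x3=F x4=F x5=T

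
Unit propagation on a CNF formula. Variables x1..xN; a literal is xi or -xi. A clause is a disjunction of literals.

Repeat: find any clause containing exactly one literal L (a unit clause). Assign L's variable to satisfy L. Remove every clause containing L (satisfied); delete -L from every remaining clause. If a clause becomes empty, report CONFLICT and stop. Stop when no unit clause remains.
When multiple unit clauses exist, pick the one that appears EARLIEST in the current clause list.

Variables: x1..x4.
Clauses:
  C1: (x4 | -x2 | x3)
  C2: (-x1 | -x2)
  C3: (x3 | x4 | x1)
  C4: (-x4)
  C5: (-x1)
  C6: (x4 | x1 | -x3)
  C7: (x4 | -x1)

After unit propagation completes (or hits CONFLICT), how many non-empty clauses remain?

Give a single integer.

Answer: 0

Derivation:
unit clause [-4] forces x4=F; simplify:
  drop 4 from [4, -2, 3] -> [-2, 3]
  drop 4 from [3, 4, 1] -> [3, 1]
  drop 4 from [4, 1, -3] -> [1, -3]
  drop 4 from [4, -1] -> [-1]
  satisfied 1 clause(s); 6 remain; assigned so far: [4]
unit clause [-1] forces x1=F; simplify:
  drop 1 from [3, 1] -> [3]
  drop 1 from [1, -3] -> [-3]
  satisfied 3 clause(s); 3 remain; assigned so far: [1, 4]
unit clause [3] forces x3=T; simplify:
  drop -3 from [-3] -> [] (empty!)
  satisfied 2 clause(s); 1 remain; assigned so far: [1, 3, 4]
CONFLICT (empty clause)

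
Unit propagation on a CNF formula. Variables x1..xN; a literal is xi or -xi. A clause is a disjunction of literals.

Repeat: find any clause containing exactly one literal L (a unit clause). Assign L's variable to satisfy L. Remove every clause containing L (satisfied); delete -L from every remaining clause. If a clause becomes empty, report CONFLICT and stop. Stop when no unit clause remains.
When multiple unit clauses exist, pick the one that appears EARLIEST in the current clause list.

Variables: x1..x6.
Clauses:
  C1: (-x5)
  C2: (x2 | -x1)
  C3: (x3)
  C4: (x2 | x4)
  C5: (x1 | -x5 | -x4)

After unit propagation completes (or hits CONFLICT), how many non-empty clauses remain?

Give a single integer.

unit clause [-5] forces x5=F; simplify:
  satisfied 2 clause(s); 3 remain; assigned so far: [5]
unit clause [3] forces x3=T; simplify:
  satisfied 1 clause(s); 2 remain; assigned so far: [3, 5]

Answer: 2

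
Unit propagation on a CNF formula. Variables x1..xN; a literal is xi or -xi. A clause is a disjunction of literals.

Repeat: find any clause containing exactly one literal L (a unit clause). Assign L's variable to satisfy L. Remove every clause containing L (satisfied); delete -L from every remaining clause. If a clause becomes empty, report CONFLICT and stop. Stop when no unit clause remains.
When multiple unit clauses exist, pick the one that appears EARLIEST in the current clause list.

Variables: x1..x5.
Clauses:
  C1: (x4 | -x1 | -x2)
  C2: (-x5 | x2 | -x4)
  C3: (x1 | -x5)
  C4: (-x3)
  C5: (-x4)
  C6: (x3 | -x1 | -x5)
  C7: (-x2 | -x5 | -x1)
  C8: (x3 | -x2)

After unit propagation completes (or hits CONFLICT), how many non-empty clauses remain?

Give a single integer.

unit clause [-3] forces x3=F; simplify:
  drop 3 from [3, -1, -5] -> [-1, -5]
  drop 3 from [3, -2] -> [-2]
  satisfied 1 clause(s); 7 remain; assigned so far: [3]
unit clause [-4] forces x4=F; simplify:
  drop 4 from [4, -1, -2] -> [-1, -2]
  satisfied 2 clause(s); 5 remain; assigned so far: [3, 4]
unit clause [-2] forces x2=F; simplify:
  satisfied 3 clause(s); 2 remain; assigned so far: [2, 3, 4]

Answer: 2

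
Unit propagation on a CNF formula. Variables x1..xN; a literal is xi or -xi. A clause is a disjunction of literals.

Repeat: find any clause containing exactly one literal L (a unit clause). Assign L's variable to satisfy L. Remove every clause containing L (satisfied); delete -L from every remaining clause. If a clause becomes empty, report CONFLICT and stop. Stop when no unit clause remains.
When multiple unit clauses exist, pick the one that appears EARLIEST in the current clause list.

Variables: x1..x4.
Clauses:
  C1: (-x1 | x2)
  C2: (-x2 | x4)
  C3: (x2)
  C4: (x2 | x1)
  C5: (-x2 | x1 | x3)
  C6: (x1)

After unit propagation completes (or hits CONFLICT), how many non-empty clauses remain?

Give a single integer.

unit clause [2] forces x2=T; simplify:
  drop -2 from [-2, 4] -> [4]
  drop -2 from [-2, 1, 3] -> [1, 3]
  satisfied 3 clause(s); 3 remain; assigned so far: [2]
unit clause [4] forces x4=T; simplify:
  satisfied 1 clause(s); 2 remain; assigned so far: [2, 4]
unit clause [1] forces x1=T; simplify:
  satisfied 2 clause(s); 0 remain; assigned so far: [1, 2, 4]

Answer: 0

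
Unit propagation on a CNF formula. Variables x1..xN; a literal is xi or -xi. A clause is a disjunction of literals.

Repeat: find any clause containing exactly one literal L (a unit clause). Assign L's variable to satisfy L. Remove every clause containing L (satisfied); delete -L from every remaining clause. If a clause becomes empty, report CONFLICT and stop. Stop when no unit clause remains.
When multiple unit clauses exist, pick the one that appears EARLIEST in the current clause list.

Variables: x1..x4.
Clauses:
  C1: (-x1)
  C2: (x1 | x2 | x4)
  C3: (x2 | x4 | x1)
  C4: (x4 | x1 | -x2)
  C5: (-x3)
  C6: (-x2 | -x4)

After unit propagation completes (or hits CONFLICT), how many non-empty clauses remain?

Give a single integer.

unit clause [-1] forces x1=F; simplify:
  drop 1 from [1, 2, 4] -> [2, 4]
  drop 1 from [2, 4, 1] -> [2, 4]
  drop 1 from [4, 1, -2] -> [4, -2]
  satisfied 1 clause(s); 5 remain; assigned so far: [1]
unit clause [-3] forces x3=F; simplify:
  satisfied 1 clause(s); 4 remain; assigned so far: [1, 3]

Answer: 4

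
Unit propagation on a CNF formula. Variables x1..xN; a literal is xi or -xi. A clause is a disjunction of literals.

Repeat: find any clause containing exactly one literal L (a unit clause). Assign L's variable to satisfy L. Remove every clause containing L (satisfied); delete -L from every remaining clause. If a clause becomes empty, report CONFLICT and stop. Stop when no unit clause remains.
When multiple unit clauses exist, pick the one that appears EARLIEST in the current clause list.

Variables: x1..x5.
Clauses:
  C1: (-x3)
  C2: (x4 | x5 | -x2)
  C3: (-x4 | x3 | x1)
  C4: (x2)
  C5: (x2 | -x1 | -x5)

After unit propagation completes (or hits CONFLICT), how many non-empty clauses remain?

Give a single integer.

unit clause [-3] forces x3=F; simplify:
  drop 3 from [-4, 3, 1] -> [-4, 1]
  satisfied 1 clause(s); 4 remain; assigned so far: [3]
unit clause [2] forces x2=T; simplify:
  drop -2 from [4, 5, -2] -> [4, 5]
  satisfied 2 clause(s); 2 remain; assigned so far: [2, 3]

Answer: 2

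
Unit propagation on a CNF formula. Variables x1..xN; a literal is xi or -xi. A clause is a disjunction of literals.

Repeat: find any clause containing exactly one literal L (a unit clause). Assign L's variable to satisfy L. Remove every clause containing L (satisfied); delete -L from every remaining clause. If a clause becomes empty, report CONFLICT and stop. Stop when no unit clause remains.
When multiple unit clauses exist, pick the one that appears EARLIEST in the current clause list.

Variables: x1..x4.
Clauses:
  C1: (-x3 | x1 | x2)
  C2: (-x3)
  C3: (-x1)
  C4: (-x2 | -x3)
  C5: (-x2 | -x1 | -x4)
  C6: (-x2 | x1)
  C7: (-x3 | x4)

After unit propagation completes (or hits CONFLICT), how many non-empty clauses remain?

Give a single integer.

Answer: 0

Derivation:
unit clause [-3] forces x3=F; simplify:
  satisfied 4 clause(s); 3 remain; assigned so far: [3]
unit clause [-1] forces x1=F; simplify:
  drop 1 from [-2, 1] -> [-2]
  satisfied 2 clause(s); 1 remain; assigned so far: [1, 3]
unit clause [-2] forces x2=F; simplify:
  satisfied 1 clause(s); 0 remain; assigned so far: [1, 2, 3]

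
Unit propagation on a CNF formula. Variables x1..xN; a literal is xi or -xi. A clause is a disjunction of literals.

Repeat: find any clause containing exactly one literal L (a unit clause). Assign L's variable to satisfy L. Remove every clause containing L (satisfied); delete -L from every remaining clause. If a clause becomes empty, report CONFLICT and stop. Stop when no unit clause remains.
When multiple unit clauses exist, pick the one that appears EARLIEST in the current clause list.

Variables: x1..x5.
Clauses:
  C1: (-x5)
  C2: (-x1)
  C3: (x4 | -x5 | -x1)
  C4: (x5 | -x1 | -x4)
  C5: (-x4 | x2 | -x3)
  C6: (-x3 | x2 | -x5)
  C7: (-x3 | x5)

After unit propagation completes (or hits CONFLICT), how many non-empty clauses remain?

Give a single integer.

unit clause [-5] forces x5=F; simplify:
  drop 5 from [5, -1, -4] -> [-1, -4]
  drop 5 from [-3, 5] -> [-3]
  satisfied 3 clause(s); 4 remain; assigned so far: [5]
unit clause [-1] forces x1=F; simplify:
  satisfied 2 clause(s); 2 remain; assigned so far: [1, 5]
unit clause [-3] forces x3=F; simplify:
  satisfied 2 clause(s); 0 remain; assigned so far: [1, 3, 5]

Answer: 0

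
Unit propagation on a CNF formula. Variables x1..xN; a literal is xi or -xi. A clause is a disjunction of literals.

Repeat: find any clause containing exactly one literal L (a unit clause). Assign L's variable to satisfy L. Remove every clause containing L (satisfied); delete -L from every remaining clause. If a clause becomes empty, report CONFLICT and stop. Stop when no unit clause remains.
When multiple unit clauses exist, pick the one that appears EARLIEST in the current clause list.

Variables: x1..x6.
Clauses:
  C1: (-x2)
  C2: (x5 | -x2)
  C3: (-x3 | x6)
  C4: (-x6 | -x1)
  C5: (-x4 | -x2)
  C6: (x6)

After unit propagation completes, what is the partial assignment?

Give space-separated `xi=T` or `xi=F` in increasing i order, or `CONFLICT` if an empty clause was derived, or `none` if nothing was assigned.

Answer: x1=F x2=F x6=T

Derivation:
unit clause [-2] forces x2=F; simplify:
  satisfied 3 clause(s); 3 remain; assigned so far: [2]
unit clause [6] forces x6=T; simplify:
  drop -6 from [-6, -1] -> [-1]
  satisfied 2 clause(s); 1 remain; assigned so far: [2, 6]
unit clause [-1] forces x1=F; simplify:
  satisfied 1 clause(s); 0 remain; assigned so far: [1, 2, 6]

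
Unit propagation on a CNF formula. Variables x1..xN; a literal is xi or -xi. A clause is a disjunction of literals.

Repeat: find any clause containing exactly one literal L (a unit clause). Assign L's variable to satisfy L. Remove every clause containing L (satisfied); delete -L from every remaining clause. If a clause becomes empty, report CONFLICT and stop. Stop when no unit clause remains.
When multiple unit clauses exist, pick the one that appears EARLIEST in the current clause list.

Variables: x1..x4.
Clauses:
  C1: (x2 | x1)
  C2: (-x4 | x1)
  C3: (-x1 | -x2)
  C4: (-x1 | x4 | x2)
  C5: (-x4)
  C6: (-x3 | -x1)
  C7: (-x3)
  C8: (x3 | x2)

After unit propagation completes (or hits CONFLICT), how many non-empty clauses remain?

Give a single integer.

Answer: 0

Derivation:
unit clause [-4] forces x4=F; simplify:
  drop 4 from [-1, 4, 2] -> [-1, 2]
  satisfied 2 clause(s); 6 remain; assigned so far: [4]
unit clause [-3] forces x3=F; simplify:
  drop 3 from [3, 2] -> [2]
  satisfied 2 clause(s); 4 remain; assigned so far: [3, 4]
unit clause [2] forces x2=T; simplify:
  drop -2 from [-1, -2] -> [-1]
  satisfied 3 clause(s); 1 remain; assigned so far: [2, 3, 4]
unit clause [-1] forces x1=F; simplify:
  satisfied 1 clause(s); 0 remain; assigned so far: [1, 2, 3, 4]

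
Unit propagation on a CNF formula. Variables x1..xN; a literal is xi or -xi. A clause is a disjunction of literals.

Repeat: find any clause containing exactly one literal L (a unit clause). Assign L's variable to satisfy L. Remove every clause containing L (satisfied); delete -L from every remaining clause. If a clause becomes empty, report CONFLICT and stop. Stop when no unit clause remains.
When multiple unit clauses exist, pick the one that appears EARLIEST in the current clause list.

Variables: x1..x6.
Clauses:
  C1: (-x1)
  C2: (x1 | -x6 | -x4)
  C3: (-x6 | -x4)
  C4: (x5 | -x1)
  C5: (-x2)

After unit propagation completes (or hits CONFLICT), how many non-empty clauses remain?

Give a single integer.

Answer: 2

Derivation:
unit clause [-1] forces x1=F; simplify:
  drop 1 from [1, -6, -4] -> [-6, -4]
  satisfied 2 clause(s); 3 remain; assigned so far: [1]
unit clause [-2] forces x2=F; simplify:
  satisfied 1 clause(s); 2 remain; assigned so far: [1, 2]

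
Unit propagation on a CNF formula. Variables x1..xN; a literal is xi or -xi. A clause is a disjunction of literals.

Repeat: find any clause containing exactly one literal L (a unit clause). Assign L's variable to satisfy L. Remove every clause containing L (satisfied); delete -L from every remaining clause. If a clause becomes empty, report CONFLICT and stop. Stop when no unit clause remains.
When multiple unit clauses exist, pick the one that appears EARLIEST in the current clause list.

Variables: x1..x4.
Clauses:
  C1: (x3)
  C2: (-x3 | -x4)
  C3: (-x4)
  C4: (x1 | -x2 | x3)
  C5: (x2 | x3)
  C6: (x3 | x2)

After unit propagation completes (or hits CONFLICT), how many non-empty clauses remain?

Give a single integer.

unit clause [3] forces x3=T; simplify:
  drop -3 from [-3, -4] -> [-4]
  satisfied 4 clause(s); 2 remain; assigned so far: [3]
unit clause [-4] forces x4=F; simplify:
  satisfied 2 clause(s); 0 remain; assigned so far: [3, 4]

Answer: 0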